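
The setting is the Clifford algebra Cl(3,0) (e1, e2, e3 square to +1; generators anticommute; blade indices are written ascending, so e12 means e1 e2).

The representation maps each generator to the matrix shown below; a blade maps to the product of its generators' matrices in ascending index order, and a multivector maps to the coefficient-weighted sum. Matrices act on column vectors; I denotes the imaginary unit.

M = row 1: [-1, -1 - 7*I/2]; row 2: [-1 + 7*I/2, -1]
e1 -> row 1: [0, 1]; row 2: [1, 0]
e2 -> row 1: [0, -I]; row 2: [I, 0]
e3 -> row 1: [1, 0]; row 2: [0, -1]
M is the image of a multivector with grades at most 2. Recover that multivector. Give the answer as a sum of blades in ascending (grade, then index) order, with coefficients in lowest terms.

Method: 1, rho(e1), rho(e2), rho(e3) form a trace-orthogonal basis of the 2x2 complex matrices (tr(X Y) = 2 if X = Y, else 0), so M = m0*1 + m1*rho(e1) + m2*rho(e2) + m3*rho(e3) with m0 = tr(M)/2 = -1, m1 = tr(M rho(e1))/2 = -1, m2 = tr(M rho(e2))/2 = 7/2, m3 = tr(M rho(e3))/2 = 0.
Multiplying table entries, the bivector images are rho(e12) = I*rho(e3), rho(e13) = -I*rho(e2), rho(e23) = I*rho(e1); with real blade coefficients the real parts of m0..m3 are the coefficients of 1, e1, e2, e3 and the imaginary parts give the bivectors (e23: Im m1, e13: -Im m2, e12: Im m3).
Answer: -1 - e1 + 7/2*e2


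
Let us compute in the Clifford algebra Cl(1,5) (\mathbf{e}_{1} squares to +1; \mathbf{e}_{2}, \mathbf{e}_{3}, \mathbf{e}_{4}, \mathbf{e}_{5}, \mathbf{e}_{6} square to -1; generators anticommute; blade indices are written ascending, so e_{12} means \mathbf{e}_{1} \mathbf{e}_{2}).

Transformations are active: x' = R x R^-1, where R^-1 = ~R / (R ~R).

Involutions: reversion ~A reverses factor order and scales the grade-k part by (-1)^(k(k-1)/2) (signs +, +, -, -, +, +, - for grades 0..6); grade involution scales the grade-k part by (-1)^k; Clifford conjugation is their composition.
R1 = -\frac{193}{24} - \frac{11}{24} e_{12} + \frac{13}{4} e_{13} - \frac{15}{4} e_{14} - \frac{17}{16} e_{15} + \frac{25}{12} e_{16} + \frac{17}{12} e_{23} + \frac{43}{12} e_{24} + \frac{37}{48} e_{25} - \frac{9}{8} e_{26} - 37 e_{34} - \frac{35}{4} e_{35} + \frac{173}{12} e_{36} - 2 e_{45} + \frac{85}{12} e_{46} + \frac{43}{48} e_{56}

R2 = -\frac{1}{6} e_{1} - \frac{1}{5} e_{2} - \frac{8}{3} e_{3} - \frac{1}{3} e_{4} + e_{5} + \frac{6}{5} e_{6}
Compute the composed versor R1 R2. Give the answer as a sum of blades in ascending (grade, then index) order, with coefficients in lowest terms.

Distribute over the terms of R2 (each basis-blade product reordered to ascending indices, repeated generators contracted through their squares):
R1 (-\frac{1}{6} e_{1}) = \frac{193}{144} e_{1} - \frac{11}{144} e_{2} + \frac{13}{24} e_{3} - \frac{5}{8} e_{4} - \frac{17}{96} e_{5} + \frac{25}{72} e_{6} - \frac{17}{72} e_{123} - \frac{43}{72} e_{124} - \frac{37}{288} e_{125} + \frac{3}{16} e_{126} + \frac{37}{6} e_{134} + \frac{35}{24} e_{135} - \frac{173}{72} e_{136} + \frac{1}{3} e_{145} - \frac{85}{72} e_{146} - \frac{43}{288} e_{156}
R1 (-\frac{1}{5} e_{2}) = -\frac{11}{120} e_{1} + \frac{193}{120} e_{2} - \frac{17}{60} e_{3} - \frac{43}{60} e_{4} - \frac{37}{240} e_{5} + \frac{9}{40} e_{6} + \frac{13}{20} e_{123} - \frac{3}{4} e_{124} - \frac{17}{80} e_{125} + \frac{5}{12} e_{126} + \frac{37}{5} e_{234} + \frac{7}{4} e_{235} - \frac{173}{60} e_{236} + \frac{2}{5} e_{245} - \frac{17}{12} e_{246} - \frac{43}{240} e_{256}
R1 (-\frac{8}{3} e_{3}) = \frac{26}{3} e_{1} + \frac{34}{9} e_{2} + \frac{193}{9} e_{3} + \frac{296}{3} e_{4} + \frac{70}{3} e_{5} - \frac{346}{9} e_{6} + \frac{11}{9} e_{123} - 10 e_{134} - \frac{17}{6} e_{135} + \frac{50}{9} e_{136} + \frac{86}{9} e_{234} + \frac{37}{18} e_{235} - 3 e_{236} + \frac{16}{3} e_{345} - \frac{170}{9} e_{346} - \frac{43}{18} e_{356}
R1 (-\frac{1}{3} e_{4}) = -\frac{5}{4} e_{1} + \frac{43}{36} e_{2} - \frac{37}{3} e_{3} + \frac{193}{72} e_{4} + \frac{2}{3} e_{5} - \frac{85}{36} e_{6} + \frac{11}{72} e_{124} - \frac{13}{12} e_{134} - \frac{17}{48} e_{145} + \frac{25}{36} e_{146} - \frac{17}{36} e_{234} + \frac{37}{144} e_{245} - \frac{3}{8} e_{246} - \frac{35}{12} e_{345} + \frac{173}{36} e_{346} - \frac{43}{144} e_{456}
R1 (e_{5}) = \frac{17}{16} e_{1} - \frac{37}{48} e_{2} + \frac{35}{4} e_{3} + 2 e_{4} - \frac{193}{24} e_{5} + \frac{43}{48} e_{6} - \frac{11}{24} e_{125} + \frac{13}{4} e_{135} - \frac{15}{4} e_{145} - \frac{25}{12} e_{156} + \frac{17}{12} e_{235} + \frac{43}{12} e_{245} + \frac{9}{8} e_{256} - 37 e_{345} - \frac{173}{12} e_{356} - \frac{85}{12} e_{456}
R1 (\frac{6}{5} e_{6}) = -\frac{5}{2} e_{1} + \frac{27}{20} e_{2} - \frac{173}{10} e_{3} - \frac{17}{2} e_{4} - \frac{43}{40} e_{5} - \frac{193}{20} e_{6} - \frac{11}{20} e_{126} + \frac{39}{10} e_{136} - \frac{9}{2} e_{146} - \frac{51}{40} e_{156} + \frac{17}{10} e_{236} + \frac{43}{10} e_{246} + \frac{37}{40} e_{256} - \frac{222}{5} e_{346} - \frac{21}{2} e_{356} - \frac{12}{5} e_{456}
Summing the partial products and collecting blades:
Answer: \frac{1301}{180} e_{1} + \frac{85}{12} e_{2} + \frac{59}{72} e_{3} + \frac{16831}{180} e_{4} + \frac{1397}{96} e_{5} - \frac{3919}{80} e_{6} + \frac{589}{360} e_{123} - \frac{43}{36} e_{124} - \frac{1151}{1440} e_{125} + \frac{13}{240} e_{126} - \frac{59}{12} e_{134} + \frac{15}{8} e_{135} + \frac{2539}{360} e_{136} - \frac{181}{48} e_{145} - \frac{359}{72} e_{146} - \frac{5051}{1440} e_{156} + \frac{989}{60} e_{234} + \frac{47}{9} e_{235} - \frac{251}{60} e_{236} + \frac{3053}{720} e_{245} + \frac{301}{120} e_{246} + \frac{449}{240} e_{256} - \frac{415}{12} e_{345} - \frac{3509}{60} e_{346} - \frac{983}{36} e_{356} - \frac{7043}{720} e_{456}


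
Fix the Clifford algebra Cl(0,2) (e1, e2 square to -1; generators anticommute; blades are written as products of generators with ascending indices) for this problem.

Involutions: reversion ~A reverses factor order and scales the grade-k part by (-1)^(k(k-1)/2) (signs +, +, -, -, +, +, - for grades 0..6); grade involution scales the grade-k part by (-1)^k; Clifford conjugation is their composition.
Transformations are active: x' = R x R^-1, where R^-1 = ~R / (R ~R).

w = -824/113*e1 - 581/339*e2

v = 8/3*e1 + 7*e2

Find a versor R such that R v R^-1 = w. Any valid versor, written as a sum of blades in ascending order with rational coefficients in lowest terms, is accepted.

Construction: equal norms (both -505/9) license R = v + w = -1568/339*e1 + 1792/339*e2 — nothing changes along that direction, while (v - w)/2 changes sign, so v maps onto w.
Answer: -1568/339*e1 + 1792/339*e2


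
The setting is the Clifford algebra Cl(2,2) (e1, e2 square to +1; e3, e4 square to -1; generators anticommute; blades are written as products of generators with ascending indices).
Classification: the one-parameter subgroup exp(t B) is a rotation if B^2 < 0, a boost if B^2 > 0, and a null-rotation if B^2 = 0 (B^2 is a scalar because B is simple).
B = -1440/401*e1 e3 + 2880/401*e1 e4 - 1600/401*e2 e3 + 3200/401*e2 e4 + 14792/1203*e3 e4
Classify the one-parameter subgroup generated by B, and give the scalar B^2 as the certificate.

B^2 term by term: the squares give (-1440/401)^2*(e1 e3)^2 + (2880/401)^2*(e1 e4)^2 + (-1600/401)^2*(e2 e3)^2 + (3200/401)^2*(e2 e4)^2 + (14792/1203)^2*(e3 e4)^2 = 2073600/160801*(+1) + 8294400/160801*(+1) + 2560000/160801*(+1) + 10240000/160801*(+1) + 218803264/1447209*(-1) = -64/9 (each basis 2-blade squares to minus the product of its generators' squares); cross terms between blades sharing an index anticommute and cancel; the commuting (index-disjoint) pairs give grade-4 terms 2*c*c'*(blade product), which cancel blade by blade — e1 e2 e3 e4: 9216000/160801 - 9216000/160801 = 0 — confirming B is simple. So B^2 = -64/9.
Answer: rotation, certificate B^2 = -64/9. Check the certificate: B^2 = -64/9, and that sign is decisive whatever form B takes.


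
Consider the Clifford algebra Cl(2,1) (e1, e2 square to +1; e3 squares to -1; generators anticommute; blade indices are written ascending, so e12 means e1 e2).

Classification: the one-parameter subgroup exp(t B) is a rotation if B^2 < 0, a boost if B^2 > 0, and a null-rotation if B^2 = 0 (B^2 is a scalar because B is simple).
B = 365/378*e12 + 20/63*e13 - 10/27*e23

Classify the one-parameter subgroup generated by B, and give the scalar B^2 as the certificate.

B^2 term by term: the squares give (365/378)^2*(e12)^2 + (20/63)^2*(e13)^2 + (-10/27)^2*(e23)^2 = 133225/142884*(-1) + 400/3969*(+1) + 100/729*(+1) = -25/36 (each basis 2-blade squares to minus the product of its generators' squares); cross terms between blades sharing an index anticommute and cancel. So B^2 = -25/36.
Answer: rotation, certificate B^2 = -25/36. Key observation: B^2 = -25/36 is a conjugation invariant, so its sign decides the class regardless of the surface form of B.


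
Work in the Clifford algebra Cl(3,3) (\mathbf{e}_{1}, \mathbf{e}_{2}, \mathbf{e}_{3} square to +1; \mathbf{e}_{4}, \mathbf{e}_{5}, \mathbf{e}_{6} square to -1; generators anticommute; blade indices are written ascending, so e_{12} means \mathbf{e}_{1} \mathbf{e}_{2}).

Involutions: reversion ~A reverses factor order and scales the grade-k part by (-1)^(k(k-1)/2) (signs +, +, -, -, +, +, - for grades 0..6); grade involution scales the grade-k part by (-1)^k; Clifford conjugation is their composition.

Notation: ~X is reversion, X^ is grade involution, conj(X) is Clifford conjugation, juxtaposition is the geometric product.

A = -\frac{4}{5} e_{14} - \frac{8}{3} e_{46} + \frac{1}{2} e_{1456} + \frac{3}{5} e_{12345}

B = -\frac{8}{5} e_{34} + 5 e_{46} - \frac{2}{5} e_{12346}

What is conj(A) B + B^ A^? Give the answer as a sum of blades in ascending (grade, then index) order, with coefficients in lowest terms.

first term: -\frac{40}{3} - \frac{32}{25} e_{13} + \frac{5}{2} e_{15} - 4 e_{16} - \frac{64}{15} e_{36} - \frac{6}{25} e_{56} + \frac{16}{15} e_{123} + \frac{24}{25} e_{125} + \frac{1}{5} e_{235} - \frac{8}{25} e_{236} - \frac{4}{5} e_{1356} - 3 e_{12356}
second term: \frac{40}{3} - \frac{32}{25} e_{13} + \frac{5}{2} e_{15} - 4 e_{16} - \frac{64}{15} e_{36} - \frac{6}{25} e_{56} + \frac{16}{15} e_{123} + \frac{24}{25} e_{125} + \frac{1}{5} e_{235} - \frac{8}{25} e_{236} + \frac{4}{5} e_{1356} + 3 e_{12356}
Answer: -\frac{64}{25} e_{13} + 5 e_{15} - 8 e_{16} - \frac{128}{15} e_{36} - \frac{12}{25} e_{56} + \frac{32}{15} e_{123} + \frac{48}{25} e_{125} + \frac{2}{5} e_{235} - \frac{16}{25} e_{236}


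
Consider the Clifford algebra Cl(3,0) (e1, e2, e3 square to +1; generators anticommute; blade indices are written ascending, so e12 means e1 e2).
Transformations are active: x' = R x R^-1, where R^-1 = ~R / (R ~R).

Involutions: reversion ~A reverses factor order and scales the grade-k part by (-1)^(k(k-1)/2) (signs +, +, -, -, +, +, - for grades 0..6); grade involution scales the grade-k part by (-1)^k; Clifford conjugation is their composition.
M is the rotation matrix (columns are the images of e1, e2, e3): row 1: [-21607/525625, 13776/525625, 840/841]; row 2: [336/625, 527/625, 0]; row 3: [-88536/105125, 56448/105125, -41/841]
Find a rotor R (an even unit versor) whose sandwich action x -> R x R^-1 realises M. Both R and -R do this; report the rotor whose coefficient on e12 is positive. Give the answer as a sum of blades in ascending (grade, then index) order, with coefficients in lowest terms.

Method: write R = a + b12*e12 + b13*e13 + b23*e23 with a^2 + b12^2 + b13^2 + b23^2 = 1 (so R^-1 = ~R). Expanding the columns R e_j ~R gives tr M = 4a^2 - 1 and, from the antisymmetric part, M21 - M12 = -4a*b12, M13 - M31 = 4a*b13, M32 - M23 = -4a*b23.
Here tr M = 15839/21025, so a^2 = (1 + tr M)/4 = 9216/21025 and a = ±96/145. Taking a = 96/145: M21 - M12 = 10752/21025, M13 - M31 = 193536/105125, M32 - M23 = 56448/105125, giving b12 = -28/145, b13 = 504/725, b23 = -147/725, i.e. R = 96/145 - 28/145*e12 + 504/725*e13 - 147/725*e23.
Its e12 coefficient is negative, so report the other preimage -R.
Answer: -96/145 + 28/145*e12 - 504/725*e13 + 147/725*e23. Recall the cover is two-to-one: with M of trace 15839/21025, both preimages act alike, and the stated e12 sign chooses the sheet.


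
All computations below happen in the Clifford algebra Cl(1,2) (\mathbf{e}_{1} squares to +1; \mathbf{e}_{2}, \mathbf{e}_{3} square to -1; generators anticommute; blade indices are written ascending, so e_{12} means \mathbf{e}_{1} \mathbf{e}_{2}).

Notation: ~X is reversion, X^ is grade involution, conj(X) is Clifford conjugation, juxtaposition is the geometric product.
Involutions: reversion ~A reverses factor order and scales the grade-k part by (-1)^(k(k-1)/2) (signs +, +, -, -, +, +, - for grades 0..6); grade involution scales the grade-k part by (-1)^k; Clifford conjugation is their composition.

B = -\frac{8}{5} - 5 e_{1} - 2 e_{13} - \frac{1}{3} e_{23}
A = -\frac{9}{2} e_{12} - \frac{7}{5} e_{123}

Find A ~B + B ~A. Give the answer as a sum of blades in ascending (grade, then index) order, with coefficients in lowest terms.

first term: \frac{7}{15} e_{1} - \frac{197}{10} e_{2} + \frac{36}{5} e_{12} + \frac{3}{2} e_{13} + 16 e_{23} + \frac{56}{25} e_{123}
second term: \frac{7}{15} e_{1} - \frac{197}{10} e_{2} - \frac{36}{5} e_{12} - \frac{3}{2} e_{13} - 16 e_{23} - \frac{56}{25} e_{123}
Answer: \frac{14}{15} e_{1} - \frac{197}{5} e_{2}


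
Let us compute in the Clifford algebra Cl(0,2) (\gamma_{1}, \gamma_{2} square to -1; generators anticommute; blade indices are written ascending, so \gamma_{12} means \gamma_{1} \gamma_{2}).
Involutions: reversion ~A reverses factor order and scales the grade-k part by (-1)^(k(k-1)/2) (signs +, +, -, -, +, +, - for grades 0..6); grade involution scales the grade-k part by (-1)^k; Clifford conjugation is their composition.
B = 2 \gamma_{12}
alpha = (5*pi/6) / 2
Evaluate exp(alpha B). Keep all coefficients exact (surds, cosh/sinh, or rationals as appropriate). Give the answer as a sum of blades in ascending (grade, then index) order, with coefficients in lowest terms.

B^2 = (2)^2*(\gamma_{12})^2 = 4*(-1) = -4 (a basis 2-blade squares to minus the product of its generators' squares).
B^2 = -4 — B^2 < 0, so the exponential closes trigonometrically: l = 2, alpha*l = \frac{5 \pi}{6}, so exp(alpha B) = cos(\frac{5 \pi}{6}) + (sin(\frac{5 \pi}{6})/2)*B = - \frac{\sqrt{3}}{2} + (\frac{1}{4})*B.
Answer: - \frac{\sqrt{3}}{2} + \frac{1}{2} \gamma_{12}


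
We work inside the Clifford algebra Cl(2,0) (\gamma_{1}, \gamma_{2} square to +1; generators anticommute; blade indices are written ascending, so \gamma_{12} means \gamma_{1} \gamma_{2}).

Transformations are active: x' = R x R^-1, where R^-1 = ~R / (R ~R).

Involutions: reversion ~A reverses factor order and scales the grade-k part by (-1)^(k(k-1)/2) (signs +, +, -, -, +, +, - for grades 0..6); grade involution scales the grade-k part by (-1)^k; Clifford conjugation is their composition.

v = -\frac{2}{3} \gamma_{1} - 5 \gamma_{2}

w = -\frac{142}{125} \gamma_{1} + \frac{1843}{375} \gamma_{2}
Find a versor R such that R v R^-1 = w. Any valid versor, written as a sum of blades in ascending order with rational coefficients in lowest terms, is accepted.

The midline construction: v and w both square to \frac{229}{9}, so reflecting in their sum -\frac{676}{375} \gamma_{1} - \frac{32}{375} \gamma_{2} exchanges them.
Answer: -\frac{676}{375} \gamma_{1} - \frac{32}{375} \gamma_{2}


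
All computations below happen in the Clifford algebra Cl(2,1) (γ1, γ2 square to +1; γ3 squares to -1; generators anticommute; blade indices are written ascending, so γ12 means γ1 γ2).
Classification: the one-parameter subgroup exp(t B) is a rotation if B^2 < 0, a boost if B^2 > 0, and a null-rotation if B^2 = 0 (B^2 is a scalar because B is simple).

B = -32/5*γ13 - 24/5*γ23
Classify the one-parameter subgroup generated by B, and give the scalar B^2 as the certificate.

B^2 term by term: the squares give (-32/5)^2*(γ13)^2 + (-24/5)^2*(γ23)^2 = 1024/25*(+1) + 576/25*(+1) = 64 (each basis 2-blade squares to minus the product of its generators' squares); cross terms between blades sharing an index anticommute and cancel. So B^2 = 64.
Answer: boost, certificate B^2 = 64. Why this suffices: the scalar 64 survives any versor conjugation, so its sign alone determines the class however B is presented.


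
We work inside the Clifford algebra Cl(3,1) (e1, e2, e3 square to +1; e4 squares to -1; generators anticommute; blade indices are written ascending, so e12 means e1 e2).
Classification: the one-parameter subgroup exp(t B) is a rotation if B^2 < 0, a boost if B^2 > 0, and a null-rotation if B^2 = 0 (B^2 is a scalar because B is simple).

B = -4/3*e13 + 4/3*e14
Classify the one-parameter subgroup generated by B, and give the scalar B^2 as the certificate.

B^2 term by term: the squares give (-4/3)^2*(e13)^2 + (4/3)^2*(e14)^2 = 16/9*(-1) + 16/9*(+1) = 0 (each basis 2-blade squares to minus the product of its generators' squares); cross terms between blades sharing an index anticommute and cancel. So B^2 = 0.
Answer: null-rotation, certificate B^2 = 0. The class reads off the invariant scalar 0 directly.


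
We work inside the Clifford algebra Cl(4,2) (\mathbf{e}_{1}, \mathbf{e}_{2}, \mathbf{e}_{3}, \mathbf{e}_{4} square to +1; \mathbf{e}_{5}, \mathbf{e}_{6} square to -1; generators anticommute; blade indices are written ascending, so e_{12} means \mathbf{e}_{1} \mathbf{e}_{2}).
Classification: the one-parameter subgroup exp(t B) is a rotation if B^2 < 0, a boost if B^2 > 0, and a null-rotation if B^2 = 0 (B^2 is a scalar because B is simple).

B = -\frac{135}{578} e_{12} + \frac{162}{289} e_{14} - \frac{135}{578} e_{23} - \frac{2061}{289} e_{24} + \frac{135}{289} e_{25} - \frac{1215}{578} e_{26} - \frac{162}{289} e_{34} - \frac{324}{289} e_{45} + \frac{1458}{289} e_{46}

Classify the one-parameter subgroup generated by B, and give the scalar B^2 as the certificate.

B^2 term by term: the squares give (-\frac{135}{578})^2*(e_{12})^2 + (\frac{162}{289})^2*(e_{14})^2 + (-\frac{135}{578})^2*(e_{23})^2 + (-\frac{2061}{289})^2*(e_{24})^2 + (\frac{135}{289})^2*(e_{25})^2 + (-\frac{1215}{578})^2*(e_{26})^2 + (-\frac{162}{289})^2*(e_{34})^2 + (-\frac{324}{289})^2*(e_{45})^2 + (\frac{1458}{289})^2*(e_{46})^2 = \frac{18225}{334084}*(-1) + \frac{26244}{83521}*(-1) + \frac{18225}{334084}*(-1) + \frac{4247721}{83521}*(-1) + \frac{18225}{83521}*(+1) + \frac{1476225}{334084}*(+1) + \frac{26244}{83521}*(-1) + \frac{104976}{83521}*(+1) + \frac{2125764}{83521}*(+1) = -\frac{81}{4} (each basis 2-blade squares to minus the product of its generators' squares); cross terms between blades sharing an index anticommute and cancel; the commuting (index-disjoint) pairs give grade-4 terms 2*c*c'*(blade product), which cancel blade by blade — e_{1234}: \frac{21870}{83521} - \frac{21870}{83521} = 0; e_{1245}: \frac{43740}{83521} - \frac{43740}{83521} = 0; e_{1246}: -\frac{196830}{83521} + \frac{196830}{83521} = 0; e_{2345}: \frac{43740}{83521} - \frac{43740}{83521} = 0; e_{2346}: -\frac{196830}{83521} + \frac{196830}{83521} = 0; e_{2456}: -\frac{393660}{83521} + \frac{393660}{83521} = 0 — confirming B is simple. So B^2 = -\frac{81}{4}.
Answer: rotation, certificate B^2 = -\frac{81}{4}. B^2 = -\frac{81}{4} is basis-independent, so its sign is the whole story.


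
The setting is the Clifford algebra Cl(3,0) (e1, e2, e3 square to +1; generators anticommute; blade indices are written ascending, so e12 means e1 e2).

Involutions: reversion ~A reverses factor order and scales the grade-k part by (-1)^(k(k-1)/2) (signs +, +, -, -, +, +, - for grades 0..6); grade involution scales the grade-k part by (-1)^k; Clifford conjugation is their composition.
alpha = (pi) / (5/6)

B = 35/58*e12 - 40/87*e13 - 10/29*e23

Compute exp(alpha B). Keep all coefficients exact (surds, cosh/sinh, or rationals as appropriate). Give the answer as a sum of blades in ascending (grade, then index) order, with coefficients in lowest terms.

B^2 term by term: the squares give (35/58)^2*(e12)^2 + (-40/87)^2*(e13)^2 + (-10/29)^2*(e23)^2 = 1225/3364*(-1) + 1600/7569*(-1) + 100/841*(-1) = -25/36 (each basis 2-blade squares to minus the product of its generators' squares); cross terms between blades sharing an index anticommute and cancel. So B^2 = -25/36.
B^2 = -25/36 — a negative square means the series sums to a rotation: l = 5/6, alpha*l = pi, so exp(alpha B) = cos(pi) + (sin(pi)/(5/6))*B = -1 + (0)*B.
Answer: -1


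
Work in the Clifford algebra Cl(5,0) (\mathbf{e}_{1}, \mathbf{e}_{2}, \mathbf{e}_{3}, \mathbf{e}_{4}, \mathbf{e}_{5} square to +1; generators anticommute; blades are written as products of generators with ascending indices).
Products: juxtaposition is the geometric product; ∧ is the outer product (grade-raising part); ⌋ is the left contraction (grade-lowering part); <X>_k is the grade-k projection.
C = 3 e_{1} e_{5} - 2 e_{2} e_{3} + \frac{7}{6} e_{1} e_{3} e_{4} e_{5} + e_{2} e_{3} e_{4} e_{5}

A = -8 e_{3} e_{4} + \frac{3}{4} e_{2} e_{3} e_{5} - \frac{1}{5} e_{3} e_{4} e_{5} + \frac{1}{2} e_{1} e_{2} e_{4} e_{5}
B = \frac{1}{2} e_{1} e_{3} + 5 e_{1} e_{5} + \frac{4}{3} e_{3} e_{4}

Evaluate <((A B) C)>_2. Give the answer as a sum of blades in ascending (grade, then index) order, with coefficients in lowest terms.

step 1: \frac{32}{3} + \frac{4}{15} e_{5} + 4 e_{1} e_{4} - \frac{5}{2} e_{2} e_{4} - \frac{15}{4} e_{1} e_{2} e_{3} + \frac{3}{8} e_{1} e_{2} e_{5} + e_{1} e_{3} e_{4} + \frac{1}{10} e_{1} e_{4} e_{5} + e_{2} e_{4} e_{5} - \frac{2}{3} e_{1} e_{2} e_{3} e_{5} - 40 e_{1} e_{3} e_{4} e_{5} - \frac{1}{4} e_{2} e_{3} e_{4} e_{5}
step 2: -\frac{563}{12} - \frac{83}{10} e_{1} + \frac{9}{8} e_{2} - \frac{67}{60} e_{3} + \frac{3}{10} e_{4} - \frac{7}{6} e_{5} - \frac{953}{24} e_{1} e_{2} - \frac{2}{3} e_{1} e_{4} + \frac{92}{3} e_{1} e_{5} - \frac{58}{3} e_{2} e_{3} + \frac{7}{9} e_{2} e_{4} + 125 e_{3} e_{4} + \frac{13}{6} e_{3} e_{5} - \frac{25}{2} e_{4} e_{5} + \frac{16}{15} e_{1} e_{2} e_{3} - e_{1} e_{2} e_{4} - e_{1} e_{2} e_{5} - \frac{247}{360} e_{1} e_{3} e_{4} - \frac{3}{4} e_{1} e_{3} e_{5} + \frac{15}{4} e_{1} e_{4} e_{5} + \frac{41}{240} e_{2} e_{3} e_{4} - \frac{707}{60} e_{2} e_{3} e_{5} - \frac{35}{8} e_{2} e_{4} e_{5} + e_{3} e_{4} e_{5} - \frac{35}{4} e_{1} e_{2} e_{3} e_{4} + \frac{83}{12} e_{1} e_{2} e_{3} e_{5} - \frac{175}{2} e_{1} e_{2} e_{4} e_{5} + \frac{112}{9} e_{1} e_{3} e_{4} e_{5} + \frac{32}{3} e_{2} e_{3} e_{4} e_{5} - \frac{1}{5} e_{1} e_{2} e_{3} e_{4} e_{5}
step 3: -\frac{953}{24} e_{1} e_{2} - \frac{2}{3} e_{1} e_{4} + \frac{92}{3} e_{1} e_{5} - \frac{58}{3} e_{2} e_{3} + \frac{7}{9} e_{2} e_{4} + 125 e_{3} e_{4} + \frac{13}{6} e_{3} e_{5} - \frac{25}{2} e_{4} e_{5}
Answer: -\frac{953}{24} e_{1} e_{2} - \frac{2}{3} e_{1} e_{4} + \frac{92}{3} e_{1} e_{5} - \frac{58}{3} e_{2} e_{3} + \frac{7}{9} e_{2} e_{4} + 125 e_{3} e_{4} + \frac{13}{6} e_{3} e_{5} - \frac{25}{2} e_{4} e_{5}


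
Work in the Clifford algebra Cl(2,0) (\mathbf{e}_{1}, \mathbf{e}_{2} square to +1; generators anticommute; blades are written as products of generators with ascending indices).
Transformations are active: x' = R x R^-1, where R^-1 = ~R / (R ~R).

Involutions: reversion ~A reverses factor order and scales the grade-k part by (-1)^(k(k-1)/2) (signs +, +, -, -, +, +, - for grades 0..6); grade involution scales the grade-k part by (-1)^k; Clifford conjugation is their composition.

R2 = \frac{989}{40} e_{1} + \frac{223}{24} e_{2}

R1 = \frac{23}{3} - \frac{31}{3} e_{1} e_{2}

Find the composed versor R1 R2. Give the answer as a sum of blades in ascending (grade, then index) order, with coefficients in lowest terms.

Distribute over the terms of R1 (each basis-blade product reordered to ascending indices, repeated generators contracted through their squares):
(\frac{23}{3}) R2 = \frac{22747}{120} e_{1} + \frac{5129}{72} e_{2}
(-\frac{31}{3} e_{1} e_{2}) R2 = -\frac{6913}{72} e_{1} + \frac{30659}{120} e_{2}
Summing the partial products and collecting blades:
Answer: \frac{8419}{90} e_{1} + \frac{58811}{180} e_{2}


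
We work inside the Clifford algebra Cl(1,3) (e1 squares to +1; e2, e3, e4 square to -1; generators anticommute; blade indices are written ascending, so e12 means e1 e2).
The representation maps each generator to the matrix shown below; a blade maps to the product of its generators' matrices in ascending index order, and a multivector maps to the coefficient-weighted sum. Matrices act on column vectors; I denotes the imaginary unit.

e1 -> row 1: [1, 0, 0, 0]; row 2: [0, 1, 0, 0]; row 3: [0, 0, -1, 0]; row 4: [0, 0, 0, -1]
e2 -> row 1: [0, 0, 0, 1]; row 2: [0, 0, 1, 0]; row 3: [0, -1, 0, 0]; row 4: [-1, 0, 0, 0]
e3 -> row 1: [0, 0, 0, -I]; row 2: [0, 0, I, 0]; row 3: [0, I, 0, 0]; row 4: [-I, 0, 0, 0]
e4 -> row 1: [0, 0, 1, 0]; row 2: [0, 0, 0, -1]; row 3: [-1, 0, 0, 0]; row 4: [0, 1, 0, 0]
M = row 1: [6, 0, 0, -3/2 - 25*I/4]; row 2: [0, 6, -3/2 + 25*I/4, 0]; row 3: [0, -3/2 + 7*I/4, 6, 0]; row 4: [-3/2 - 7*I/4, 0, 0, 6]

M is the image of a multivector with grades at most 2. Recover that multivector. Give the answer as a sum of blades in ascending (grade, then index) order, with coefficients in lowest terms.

Method: the blade images are trace-orthogonal — tr(rho(e_A) rho(e_B)^-1) = 4 if A = B and 0 otherwise — and rho(e_A)^-1 = (e_A)^2 * rho(e_A) with (e_A)^2 = +1 or -1, so the coefficient of e_A in the preimage is (e_A)^2 * tr(M rho(e_A))/4.
Nonzero projections over blades of grade <= 2: 1: (1)^2 = +1, tr(M 1) = 24, coefficient 6; e3: (e3)^2 = -1, tr(M rho(e3)) = -16, coefficient 4; e12: (e12)^2 = +1, tr(M rho(e12)) = -6, coefficient -3/2; e13: (e13)^2 = +1, tr(M rho(e13)) = 9, coefficient 9/4. Every other blade of grade <= 2 projects to 0.
Answer: 6 + 4*e3 - 3/2*e12 + 9/4*e13


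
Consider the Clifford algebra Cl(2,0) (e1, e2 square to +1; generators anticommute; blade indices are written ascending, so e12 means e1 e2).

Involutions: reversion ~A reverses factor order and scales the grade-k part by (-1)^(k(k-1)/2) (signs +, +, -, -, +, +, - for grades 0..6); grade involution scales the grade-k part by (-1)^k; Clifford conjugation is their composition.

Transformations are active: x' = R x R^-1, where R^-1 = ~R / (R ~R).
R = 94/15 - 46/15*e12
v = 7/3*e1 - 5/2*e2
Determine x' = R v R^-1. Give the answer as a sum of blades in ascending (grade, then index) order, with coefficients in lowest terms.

~R = 94/15 + 46/15*e12, and R ~R = 10952/225, so R^-1 = ~R / (10952/225).
R v = 1003/45*e1 - 383/45*e2
Answer: 9325/2738*e1 + 1267/4107*e2


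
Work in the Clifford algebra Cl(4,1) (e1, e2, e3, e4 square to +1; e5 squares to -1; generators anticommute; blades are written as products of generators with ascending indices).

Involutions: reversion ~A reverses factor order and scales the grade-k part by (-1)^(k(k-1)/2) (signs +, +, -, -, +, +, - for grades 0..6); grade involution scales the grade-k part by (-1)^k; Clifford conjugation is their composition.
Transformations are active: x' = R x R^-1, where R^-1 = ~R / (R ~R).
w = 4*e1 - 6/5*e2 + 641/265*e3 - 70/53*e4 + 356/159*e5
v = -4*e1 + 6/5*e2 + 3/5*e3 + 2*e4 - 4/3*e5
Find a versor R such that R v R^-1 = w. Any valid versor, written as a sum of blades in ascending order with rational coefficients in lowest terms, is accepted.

Here q(v) = q(w) = 901/45; the classical choice R = v + w = 160/53*e3 + 36/53*e4 + 48/53*e5 then realises v -> w under the sandwich.
Answer: 160/53*e3 + 36/53*e4 + 48/53*e5


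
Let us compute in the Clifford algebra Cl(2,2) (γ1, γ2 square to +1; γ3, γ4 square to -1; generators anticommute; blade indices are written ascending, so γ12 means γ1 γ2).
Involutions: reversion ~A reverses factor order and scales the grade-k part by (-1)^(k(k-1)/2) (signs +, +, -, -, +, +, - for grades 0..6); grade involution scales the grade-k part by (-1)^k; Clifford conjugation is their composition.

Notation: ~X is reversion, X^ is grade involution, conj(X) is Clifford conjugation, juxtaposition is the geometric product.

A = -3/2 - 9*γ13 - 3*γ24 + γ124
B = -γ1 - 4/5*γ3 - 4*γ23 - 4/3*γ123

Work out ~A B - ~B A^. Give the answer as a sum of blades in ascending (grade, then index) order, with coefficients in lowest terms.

first term: 87/10*γ1 + 12*γ2 + 51/5*γ3 - 36*γ12 + 6*γ23 + γ24 - 32/3*γ34 + 2*γ123 - 3*γ124 + 12/5*γ234 - 4/5*γ1234
second term: 87/10*γ1 + 12*γ2 + 51/5*γ3 + 36*γ12 - 6*γ23 + γ24 + 40/3*γ34 - 2*γ123 + 3*γ124 + 8*γ134 - 12/5*γ234 + 4/5*γ1234
Answer: -72*γ12 + 12*γ23 - 24*γ34 + 4*γ123 - 6*γ124 - 8*γ134 + 24/5*γ234 - 8/5*γ1234


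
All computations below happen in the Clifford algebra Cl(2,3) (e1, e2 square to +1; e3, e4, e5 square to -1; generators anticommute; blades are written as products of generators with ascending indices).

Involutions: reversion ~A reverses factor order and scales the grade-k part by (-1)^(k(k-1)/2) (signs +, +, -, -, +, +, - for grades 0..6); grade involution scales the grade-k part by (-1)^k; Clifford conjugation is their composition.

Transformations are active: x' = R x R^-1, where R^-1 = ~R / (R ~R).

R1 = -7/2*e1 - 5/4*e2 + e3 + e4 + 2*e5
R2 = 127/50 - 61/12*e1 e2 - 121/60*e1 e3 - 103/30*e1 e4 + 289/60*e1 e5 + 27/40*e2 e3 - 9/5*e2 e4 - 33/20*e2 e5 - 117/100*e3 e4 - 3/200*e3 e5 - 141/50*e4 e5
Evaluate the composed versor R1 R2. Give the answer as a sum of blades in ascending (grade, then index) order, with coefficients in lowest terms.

Distribute over the terms of R1 (each basis-blade product reordered to ascending indices, repeated generators contracted through their squares):
(-7/2*e1) R2 = -889/100*e1 + 427/24*e2 + 847/120*e3 + 721/60*e4 - 2023/120*e5 - 189/80*e1 e2 e3 + 63/10*e1 e2 e4 + 231/40*e1 e2 e5 + 819/200*e1 e3 e4 + 21/400*e1 e3 e5 + 987/100*e1 e4 e5
(-5/4*e2) R2 = -305/48*e1 - 127/40*e2 - 27/32*e3 + 9/4*e4 + 33/16*e5 - 121/48*e1 e2 e3 - 103/24*e1 e2 e4 + 289/48*e1 e2 e5 + 117/80*e2 e3 e4 + 3/160*e2 e3 e5 + 141/40*e2 e4 e5
(e3) R2 = -121/60*e1 + 27/40*e2 + 127/50*e3 + 117/100*e4 + 3/200*e5 - 61/12*e1 e2 e3 + 103/30*e1 e3 e4 - 289/60*e1 e3 e5 + 9/5*e2 e3 e4 + 33/20*e2 e3 e5 - 141/50*e3 e4 e5
(e4) R2 = -103/30*e1 - 9/5*e2 - 117/100*e3 + 127/50*e4 + 141/50*e5 - 61/12*e1 e2 e4 - 121/60*e1 e3 e4 - 289/60*e1 e4 e5 + 27/40*e2 e3 e4 + 33/20*e2 e4 e5 + 3/200*e3 e4 e5
(2*e5) R2 = 289/30*e1 - 33/10*e2 - 3/100*e3 - 141/25*e4 + 127/25*e5 - 61/6*e1 e2 e5 - 121/30*e1 e3 e5 - 103/15*e1 e4 e5 + 27/20*e2 e3 e5 - 18/5*e2 e4 e5 - 117/50*e3 e4 e5
Summing the partial products and collecting blades:
Answer: -13273/1200*e1 + 1223/120*e2 + 18131/2400*e3 + 3701/300*e4 - 8257/1200*e5 - 299/30*e1 e2 e3 - 123/40*e1 e2 e4 + 391/240*e1 e2 e5 + 3307/600*e1 e3 e4 - 3519/400*e1 e3 e5 - 136/75*e1 e4 e5 + 63/16*e2 e3 e4 + 483/160*e2 e3 e5 + 63/40*e2 e4 e5 - 1029/200*e3 e4 e5


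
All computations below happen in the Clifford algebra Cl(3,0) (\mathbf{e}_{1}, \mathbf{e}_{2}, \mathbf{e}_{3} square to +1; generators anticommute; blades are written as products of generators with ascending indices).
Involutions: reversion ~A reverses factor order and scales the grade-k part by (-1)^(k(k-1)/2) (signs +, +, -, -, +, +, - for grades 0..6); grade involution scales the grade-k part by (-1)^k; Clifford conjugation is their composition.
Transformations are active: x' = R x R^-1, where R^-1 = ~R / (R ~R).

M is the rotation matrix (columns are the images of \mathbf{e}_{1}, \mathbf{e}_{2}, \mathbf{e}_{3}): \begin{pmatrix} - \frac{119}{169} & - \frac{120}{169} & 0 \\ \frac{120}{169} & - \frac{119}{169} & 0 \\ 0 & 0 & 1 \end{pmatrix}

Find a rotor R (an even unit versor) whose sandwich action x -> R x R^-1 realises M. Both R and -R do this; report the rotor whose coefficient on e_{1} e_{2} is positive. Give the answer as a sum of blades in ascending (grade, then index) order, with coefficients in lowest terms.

Method: write R = a + b12*e_{1} e_{2} + b13*e_{1} e_{3} + b23*e_{2} e_{3} with a^2 + b12^2 + b13^2 + b23^2 = 1 (so R^-1 = ~R). Expanding the columns R e_j ~R gives tr M = 4a^2 - 1 and, from the antisymmetric part, M21 - M12 = -4a*b12, M13 - M31 = 4a*b13, M32 - M23 = -4a*b23.
Here tr M = -\frac{69}{169}, so a^2 = (1 + tr M)/4 = \frac{25}{169} and a = ±\frac{5}{13}. Taking a = \frac{5}{13}: M21 - M12 = \frac{240}{169}, M13 - M31 = 0, M32 - M23 = 0, giving b12 = -\frac{12}{13}, b13 = 0, b23 = 0, i.e. R = \frac{5}{13} - \frac{12}{13} e_{1} e_{2}.
Its e_{1} e_{2} coefficient is negative, so report the other preimage -R.
Answer: -\frac{5}{13} + \frac{12}{13} e_{1} e_{2}. Why the constraint matters: R and -R act identically through the sandwich — M has trace -\frac{69}{169} either way — so only the sign condition on e_{1} e_{2} picks one of the two preimages.


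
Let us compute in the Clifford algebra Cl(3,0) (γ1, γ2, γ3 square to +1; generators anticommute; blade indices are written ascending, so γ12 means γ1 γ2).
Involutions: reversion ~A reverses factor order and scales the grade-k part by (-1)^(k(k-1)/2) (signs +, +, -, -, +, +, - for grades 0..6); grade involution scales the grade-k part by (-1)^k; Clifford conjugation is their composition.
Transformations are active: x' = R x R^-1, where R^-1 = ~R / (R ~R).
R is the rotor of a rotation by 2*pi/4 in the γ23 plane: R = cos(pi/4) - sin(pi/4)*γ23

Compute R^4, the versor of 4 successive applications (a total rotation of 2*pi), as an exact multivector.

The rotor phase is half the rotation angle and phases add under composition, so 4 steps in the γ23 plane accumulate phase 4*(pi/4) = pi: R^4 = cos(pi) - sin(pi)*γ23.
cos(pi) = -1 and sin(pi) = 0, so R^4 = -1. The total rotation 2*pi is 1 full turn, so every vector returns to itself, yet the rotor is -1, on the OTHER sheet of the double cover (an odd number of 2*pi turns).
Answer: -1


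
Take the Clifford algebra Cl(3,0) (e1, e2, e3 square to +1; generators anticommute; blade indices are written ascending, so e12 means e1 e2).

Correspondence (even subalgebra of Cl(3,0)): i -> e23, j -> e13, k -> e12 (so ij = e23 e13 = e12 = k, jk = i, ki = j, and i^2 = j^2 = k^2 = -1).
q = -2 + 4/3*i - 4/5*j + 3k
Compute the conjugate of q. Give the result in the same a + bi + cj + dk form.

In blades: q = -2 + 3*e12 - 4/5*e13 + 4/3*e23.
Quaternion conjugation is reversion on the even subalgebra: the scalar is fixed and every grade-2 blade flips sign, giving -2 - 3*e12 + 4/5*e13 - 4/3*e23; translating back:
Answer: -2 - 4/3*i + 4/5*j - 3k


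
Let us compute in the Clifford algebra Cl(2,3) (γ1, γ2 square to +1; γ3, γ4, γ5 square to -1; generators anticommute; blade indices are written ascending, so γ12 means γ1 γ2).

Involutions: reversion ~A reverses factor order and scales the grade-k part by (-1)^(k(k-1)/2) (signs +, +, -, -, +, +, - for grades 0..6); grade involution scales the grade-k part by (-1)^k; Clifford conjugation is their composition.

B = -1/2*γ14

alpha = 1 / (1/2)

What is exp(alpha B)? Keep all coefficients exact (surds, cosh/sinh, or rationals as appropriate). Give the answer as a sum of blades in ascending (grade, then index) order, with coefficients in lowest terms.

B^2 = (-1/2)^2*(γ14)^2 = 1/4*(+1) = 1/4 (a basis 2-blade squares to minus the product of its generators' squares).
B^2 = 1/4 — since the square is positive, the closed form is hyperbolic: l = 1/2, alpha*l = 1, so exp(alpha B) = cosh(1) + (sinh(1)/(1/2))*B = cosh(1) + (2*sinh(1))*B.
Answer: cosh(1) - sinh(1)*γ14


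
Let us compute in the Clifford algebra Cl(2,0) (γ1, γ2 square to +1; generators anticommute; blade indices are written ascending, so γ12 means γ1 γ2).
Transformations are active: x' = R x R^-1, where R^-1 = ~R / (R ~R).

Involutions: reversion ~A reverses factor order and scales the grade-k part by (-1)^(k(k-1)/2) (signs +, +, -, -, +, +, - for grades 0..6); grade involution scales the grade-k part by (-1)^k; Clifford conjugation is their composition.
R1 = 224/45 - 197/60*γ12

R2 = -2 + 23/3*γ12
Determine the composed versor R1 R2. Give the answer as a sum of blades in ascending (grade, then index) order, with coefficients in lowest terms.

Distribute over the terms of R1 (each basis-blade product reordered to ascending indices, repeated generators contracted through their squares):
(224/45) R2 = -448/45 + 5152/135*γ12
(-197/60*γ12) R2 = 4531/180 + 197/30*γ12
Summing the partial products and collecting blades:
Answer: 913/60 + 12077/270*γ12


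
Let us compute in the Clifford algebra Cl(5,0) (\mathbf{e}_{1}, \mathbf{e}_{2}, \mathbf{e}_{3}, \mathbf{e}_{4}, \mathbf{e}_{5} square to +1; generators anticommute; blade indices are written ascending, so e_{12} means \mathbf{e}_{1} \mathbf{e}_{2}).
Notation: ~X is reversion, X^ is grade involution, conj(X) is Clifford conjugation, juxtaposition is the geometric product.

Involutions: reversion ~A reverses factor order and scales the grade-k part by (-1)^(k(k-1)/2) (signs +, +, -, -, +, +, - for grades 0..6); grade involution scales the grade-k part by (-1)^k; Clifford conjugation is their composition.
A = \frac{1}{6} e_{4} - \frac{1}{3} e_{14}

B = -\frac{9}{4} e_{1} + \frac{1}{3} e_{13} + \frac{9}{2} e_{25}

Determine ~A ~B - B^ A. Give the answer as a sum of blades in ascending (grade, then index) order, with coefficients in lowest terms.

first term: \frac{3}{4} e_{4} + \frac{3}{8} e_{14} - \frac{1}{9} e_{34} - \frac{1}{18} e_{134} + \frac{3}{4} e_{245} + \frac{3}{2} e_{1245}
second term: -\frac{3}{4} e_{4} + \frac{3}{8} e_{14} + \frac{1}{9} e_{34} + \frac{1}{18} e_{134} - \frac{3}{4} e_{245} + \frac{3}{2} e_{1245}
Answer: \frac{3}{2} e_{4} - \frac{2}{9} e_{34} - \frac{1}{9} e_{134} + \frac{3}{2} e_{245}


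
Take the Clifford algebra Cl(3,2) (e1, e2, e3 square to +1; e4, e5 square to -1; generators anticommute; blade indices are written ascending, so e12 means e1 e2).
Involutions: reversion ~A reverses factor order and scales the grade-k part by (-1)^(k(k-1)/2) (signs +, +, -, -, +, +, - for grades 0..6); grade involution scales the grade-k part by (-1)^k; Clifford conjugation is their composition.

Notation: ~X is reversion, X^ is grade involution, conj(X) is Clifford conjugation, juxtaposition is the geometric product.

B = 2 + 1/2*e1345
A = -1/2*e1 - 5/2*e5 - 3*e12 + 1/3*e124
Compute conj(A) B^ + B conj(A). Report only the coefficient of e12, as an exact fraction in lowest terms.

first term: e1 + 5*e5 + 6*e12 + 2/3*e124 + 5/4*e134 + 1/6*e235 + 1/4*e345 - 3/2*e2345
second term: e1 + 5*e5 + 6*e12 + 2/3*e124 - 5/4*e134 + 1/6*e235 - 1/4*e345 + 3/2*e2345
Answer: 12


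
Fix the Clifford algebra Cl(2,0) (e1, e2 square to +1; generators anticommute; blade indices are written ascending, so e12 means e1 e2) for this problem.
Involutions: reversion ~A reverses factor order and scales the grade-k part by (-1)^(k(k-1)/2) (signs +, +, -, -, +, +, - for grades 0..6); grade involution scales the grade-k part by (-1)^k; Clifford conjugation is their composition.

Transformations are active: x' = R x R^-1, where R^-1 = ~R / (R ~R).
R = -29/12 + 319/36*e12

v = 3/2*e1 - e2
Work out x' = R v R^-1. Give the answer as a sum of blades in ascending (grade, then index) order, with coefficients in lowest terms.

~R = -29/12 - 319/36*e12, and R ~R = 54665/648, so R^-1 = ~R / (54665/648).
R v = -899/72*e1 - 87/8*e2
Answer: -51/65*e1 + 211/130*e2


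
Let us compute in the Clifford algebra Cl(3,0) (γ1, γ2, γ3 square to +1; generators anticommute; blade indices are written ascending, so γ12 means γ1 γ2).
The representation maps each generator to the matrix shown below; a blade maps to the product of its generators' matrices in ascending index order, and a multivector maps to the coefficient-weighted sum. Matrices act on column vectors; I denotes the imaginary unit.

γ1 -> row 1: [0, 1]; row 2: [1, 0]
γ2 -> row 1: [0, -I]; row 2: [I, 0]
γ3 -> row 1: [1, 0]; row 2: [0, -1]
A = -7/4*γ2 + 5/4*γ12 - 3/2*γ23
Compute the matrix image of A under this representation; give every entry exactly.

Bivector images (products of the table entries): rho(γ12) = rho(γ1)rho(γ2) = row 1: [I, 0]; row 2: [0, -I]; rho(γ23) = rho(γ2)rho(γ3) = row 1: [0, I]; row 2: [I, 0].
M = (-7/4)*rho(γ2) + (5/4)*rho(γ12) + (-3/2)*rho(γ23), summed entrywise:
Answer: row 1: [5*I/4, I/4]; row 2: [-13*I/4, -5*I/4]


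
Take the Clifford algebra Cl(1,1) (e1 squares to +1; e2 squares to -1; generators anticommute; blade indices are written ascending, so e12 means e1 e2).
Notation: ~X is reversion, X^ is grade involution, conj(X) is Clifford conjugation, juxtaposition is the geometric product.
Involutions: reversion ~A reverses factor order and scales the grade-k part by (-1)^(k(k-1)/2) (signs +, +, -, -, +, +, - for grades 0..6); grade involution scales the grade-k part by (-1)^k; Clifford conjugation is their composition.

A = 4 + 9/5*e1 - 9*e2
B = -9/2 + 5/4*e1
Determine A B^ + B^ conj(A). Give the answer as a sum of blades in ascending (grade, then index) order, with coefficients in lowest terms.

first term: -81/4 - 131/10*e1 + 81/2*e2 - 45/4*e12
second term: -63/4 + 31/10*e1 - 81/2*e2 - 45/4*e12
Answer: -36 - 10*e1 - 45/2*e12
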